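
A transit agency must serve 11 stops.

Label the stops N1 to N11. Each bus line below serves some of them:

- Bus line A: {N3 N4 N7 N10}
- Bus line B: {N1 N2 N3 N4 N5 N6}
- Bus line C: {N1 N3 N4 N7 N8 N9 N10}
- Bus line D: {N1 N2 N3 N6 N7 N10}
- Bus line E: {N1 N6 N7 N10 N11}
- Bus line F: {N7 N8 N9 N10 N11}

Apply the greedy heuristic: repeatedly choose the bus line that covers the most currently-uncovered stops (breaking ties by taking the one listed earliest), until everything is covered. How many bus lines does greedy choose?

3

Greedy: pick C (covers 7 new) → pick B (covers 3 new) → pick E (covers 1 new). Total picks: 3.
(The true minimum cover uses only 2 bus lines, so greedy is not optimal here.)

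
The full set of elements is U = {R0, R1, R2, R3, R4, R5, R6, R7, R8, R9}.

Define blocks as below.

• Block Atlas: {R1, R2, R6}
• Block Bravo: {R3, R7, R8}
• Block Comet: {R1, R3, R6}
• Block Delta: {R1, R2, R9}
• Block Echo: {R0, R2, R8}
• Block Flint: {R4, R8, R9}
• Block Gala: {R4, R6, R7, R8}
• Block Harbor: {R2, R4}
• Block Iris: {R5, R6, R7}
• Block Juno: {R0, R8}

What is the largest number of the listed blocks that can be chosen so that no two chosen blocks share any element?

3

Delta, Iris, Juno are pairwise disjoint (Delta={R1,R2,R9}; Iris={R5,R6,R7}; Juno={R0,R8}).
Every remaining block overlaps one of these, and no 4 of the listed blocks are pairwise disjoint, so 3 is the maximum.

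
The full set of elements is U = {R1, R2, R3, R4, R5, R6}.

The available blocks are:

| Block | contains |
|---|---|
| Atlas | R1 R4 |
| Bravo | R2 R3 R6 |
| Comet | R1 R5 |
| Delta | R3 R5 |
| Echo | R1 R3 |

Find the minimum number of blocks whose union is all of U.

Atlas and Bravo and Comet together: Atlas ∪ Bravo ∪ Comet = {R1, R2, R3, R4, R5, R6} — every element is covered.
Only Bravo contains R2, so Bravo is forced; the remaining 3 elements need at least 2 more blocks (each remaining block adds at most 2) — so at least 3 blocks are needed, and 3 is optimal.

3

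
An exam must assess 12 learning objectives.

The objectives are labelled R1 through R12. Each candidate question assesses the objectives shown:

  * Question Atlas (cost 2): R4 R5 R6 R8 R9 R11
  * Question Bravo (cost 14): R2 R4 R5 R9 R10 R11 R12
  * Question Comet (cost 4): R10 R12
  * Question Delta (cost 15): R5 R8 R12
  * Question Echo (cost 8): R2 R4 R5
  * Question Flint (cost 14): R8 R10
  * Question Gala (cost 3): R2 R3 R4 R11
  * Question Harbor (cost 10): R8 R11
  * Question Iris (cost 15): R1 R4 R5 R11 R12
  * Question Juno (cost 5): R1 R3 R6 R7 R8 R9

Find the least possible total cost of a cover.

14

Atlas, Comet, Gala, Juno together cover every objective (Atlas ∪ Comet ∪ Gala ∪ Juno = {R1, R2, R3, R4, R5, R6, R7, R8, R9, R10, R11, R12}); total cost 2 + 4 + 3 + 5 = 14.
No covering selection has total cost below 14.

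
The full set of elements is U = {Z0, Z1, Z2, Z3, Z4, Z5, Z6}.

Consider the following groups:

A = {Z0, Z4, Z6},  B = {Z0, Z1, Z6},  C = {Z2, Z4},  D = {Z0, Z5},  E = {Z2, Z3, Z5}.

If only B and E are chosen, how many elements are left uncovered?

1

Union of B, E = {Z0, Z1, Z2, Z3, Z5, Z6}.
Not covered: Z4 — 1 element.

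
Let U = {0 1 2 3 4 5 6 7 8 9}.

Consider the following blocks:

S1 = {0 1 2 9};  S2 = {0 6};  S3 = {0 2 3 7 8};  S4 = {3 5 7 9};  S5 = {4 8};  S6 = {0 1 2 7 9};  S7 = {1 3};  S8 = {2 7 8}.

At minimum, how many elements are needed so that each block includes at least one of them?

3

The 3 elements {0, 3, 8} hit every block.
The blocks S2, S7, S8 are pairwise disjoint, so any hitting set needs a separate element for each — at least 3. Hence 3 is optimal.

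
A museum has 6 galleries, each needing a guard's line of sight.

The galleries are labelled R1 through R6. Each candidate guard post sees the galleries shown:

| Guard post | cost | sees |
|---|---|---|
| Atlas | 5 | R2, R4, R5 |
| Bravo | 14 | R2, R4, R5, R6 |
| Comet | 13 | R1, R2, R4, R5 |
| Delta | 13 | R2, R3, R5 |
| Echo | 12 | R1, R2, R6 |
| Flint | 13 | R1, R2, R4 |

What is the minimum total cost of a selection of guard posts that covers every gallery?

30

Atlas, Delta, Echo together cover every gallery (Atlas ∪ Delta ∪ Echo = {R1, R2, R3, R4, R5, R6}); total cost 5 + 13 + 12 = 30.
No covering selection has total cost below 30.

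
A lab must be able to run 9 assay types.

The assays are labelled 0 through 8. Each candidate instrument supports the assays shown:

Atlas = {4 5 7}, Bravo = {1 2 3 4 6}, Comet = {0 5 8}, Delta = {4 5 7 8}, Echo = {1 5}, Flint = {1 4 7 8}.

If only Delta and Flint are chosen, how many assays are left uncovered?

Union of Delta, Flint = {1, 4, 5, 7, 8}.
Not covered: 0, 2, 3, 6 — 4 assays.

4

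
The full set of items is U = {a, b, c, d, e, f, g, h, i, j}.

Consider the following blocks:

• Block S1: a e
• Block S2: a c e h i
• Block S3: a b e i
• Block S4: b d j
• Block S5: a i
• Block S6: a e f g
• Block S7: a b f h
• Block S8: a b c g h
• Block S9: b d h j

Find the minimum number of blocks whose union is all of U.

S2 and S6 and S9 together: S2 ∪ S6 ∪ S9 = {a, b, c, d, e, f, g, h, i, j} — every item is covered.
No 2 of the 9 blocks cover everything (all 36 combinations miss at least one item), so 3 is optimal.

3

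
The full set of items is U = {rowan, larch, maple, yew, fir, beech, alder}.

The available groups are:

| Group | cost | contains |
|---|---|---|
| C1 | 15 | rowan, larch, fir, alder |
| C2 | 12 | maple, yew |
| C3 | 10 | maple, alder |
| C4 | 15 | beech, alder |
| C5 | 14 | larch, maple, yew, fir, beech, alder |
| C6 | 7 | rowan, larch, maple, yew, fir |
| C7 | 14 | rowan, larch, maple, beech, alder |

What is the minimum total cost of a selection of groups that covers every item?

21

C5, C6 together cover every item (C5 ∪ C6 = {rowan, larch, maple, yew, fir, beech, alder}); total cost 14 + 7 = 21.
No covering selection has total cost below 21.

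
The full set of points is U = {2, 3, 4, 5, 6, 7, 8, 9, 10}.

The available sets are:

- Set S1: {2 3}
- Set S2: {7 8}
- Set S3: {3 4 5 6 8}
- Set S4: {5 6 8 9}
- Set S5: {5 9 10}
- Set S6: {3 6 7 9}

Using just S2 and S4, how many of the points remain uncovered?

4

Union of S2, S4 = {5, 6, 7, 8, 9}.
Not covered: 2, 3, 4, 10 — 4 points.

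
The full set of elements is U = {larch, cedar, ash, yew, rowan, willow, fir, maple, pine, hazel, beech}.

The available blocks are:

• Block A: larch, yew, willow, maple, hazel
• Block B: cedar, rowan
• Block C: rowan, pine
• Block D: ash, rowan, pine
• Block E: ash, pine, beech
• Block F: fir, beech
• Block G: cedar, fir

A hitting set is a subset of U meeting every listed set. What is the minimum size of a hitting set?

The 4 elements {larch, cedar, pine, beech} hit every block.
No choice of 3 elements meets every block, so 4 is the minimum.

4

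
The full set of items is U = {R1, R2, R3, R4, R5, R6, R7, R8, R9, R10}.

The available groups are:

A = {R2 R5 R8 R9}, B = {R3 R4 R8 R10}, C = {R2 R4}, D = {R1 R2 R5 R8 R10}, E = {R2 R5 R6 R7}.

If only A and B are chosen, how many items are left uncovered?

Union of A, B = {R2, R3, R4, R5, R8, R9, R10}.
Not covered: R1, R6, R7 — 3 items.

3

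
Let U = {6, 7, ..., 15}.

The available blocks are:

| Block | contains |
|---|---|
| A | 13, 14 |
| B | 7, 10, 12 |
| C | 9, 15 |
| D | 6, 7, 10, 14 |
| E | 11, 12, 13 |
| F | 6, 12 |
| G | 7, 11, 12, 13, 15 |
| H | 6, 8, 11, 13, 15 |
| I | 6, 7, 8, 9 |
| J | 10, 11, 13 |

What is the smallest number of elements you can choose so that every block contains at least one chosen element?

T = {6, 7, 9, 13} meets every block (each contains at least one member of T), and |T| = 4.
No choice of 3 elements meets every block, so 4 is the minimum.

4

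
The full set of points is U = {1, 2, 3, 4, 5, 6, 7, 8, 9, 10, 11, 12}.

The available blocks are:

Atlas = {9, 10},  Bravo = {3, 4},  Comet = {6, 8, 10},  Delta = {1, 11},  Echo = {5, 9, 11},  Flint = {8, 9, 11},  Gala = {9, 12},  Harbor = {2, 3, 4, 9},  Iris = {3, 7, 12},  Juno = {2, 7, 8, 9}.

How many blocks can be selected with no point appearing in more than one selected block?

4

Bravo, Comet, Delta, Gala are pairwise disjoint (Bravo={3,4}; Comet={6,8,10}; Delta={1,11}; Gala={9,12}).
Every remaining block overlaps one of these, and no 5 of the listed blocks are pairwise disjoint, so 4 is the maximum.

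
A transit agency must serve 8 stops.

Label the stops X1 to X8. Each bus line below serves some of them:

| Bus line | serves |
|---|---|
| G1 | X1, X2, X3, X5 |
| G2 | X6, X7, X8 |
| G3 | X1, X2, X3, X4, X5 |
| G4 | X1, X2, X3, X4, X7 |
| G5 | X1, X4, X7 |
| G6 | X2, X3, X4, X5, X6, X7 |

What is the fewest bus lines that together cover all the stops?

2

Take {G2, G3}. Their union is {X1, X2, X3, X4, X5, X6, X7, X8}, which is all 8 stops.
No single bus line has all 8 stops (the largest, G6, has 6), so 2 is optimal.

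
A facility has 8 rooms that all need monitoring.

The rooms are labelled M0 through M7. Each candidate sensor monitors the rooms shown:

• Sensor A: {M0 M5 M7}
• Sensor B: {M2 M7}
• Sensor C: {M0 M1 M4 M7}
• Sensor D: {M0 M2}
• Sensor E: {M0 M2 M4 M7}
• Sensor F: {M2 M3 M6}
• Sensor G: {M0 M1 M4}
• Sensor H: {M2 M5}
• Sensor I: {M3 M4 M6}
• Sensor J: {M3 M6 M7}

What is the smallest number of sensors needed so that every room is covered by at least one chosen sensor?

Take {C, F, H}. Their union is {M0, M1, M2, M3, M4, M5, M6, M7}, which is all 8 rooms.
No 2 of the 10 sensors cover everything (all 45 combinations miss at least one room), so 3 is optimal.

3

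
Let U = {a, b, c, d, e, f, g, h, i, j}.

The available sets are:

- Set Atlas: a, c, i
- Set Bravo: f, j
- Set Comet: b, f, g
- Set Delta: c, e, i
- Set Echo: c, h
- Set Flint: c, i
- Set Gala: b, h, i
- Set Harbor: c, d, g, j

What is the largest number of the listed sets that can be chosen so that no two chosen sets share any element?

2

Comet, Flint are pairwise disjoint (Comet={b,f,g}; Flint={c,i}).
Every remaining set overlaps one of these, and no 3 of the listed sets are pairwise disjoint, so 2 is the maximum.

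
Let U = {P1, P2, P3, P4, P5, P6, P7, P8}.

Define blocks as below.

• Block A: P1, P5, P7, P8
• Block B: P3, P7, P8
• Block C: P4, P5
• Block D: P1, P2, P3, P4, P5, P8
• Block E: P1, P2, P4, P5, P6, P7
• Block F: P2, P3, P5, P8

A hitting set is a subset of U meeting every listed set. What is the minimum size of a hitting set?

H = {P5, P8} meets every block (each contains at least one member of H), and |H| = 2.
The blocks B, C are pairwise disjoint, so any hitting set needs a separate element for each — at least 2. Hence 2 is optimal.

2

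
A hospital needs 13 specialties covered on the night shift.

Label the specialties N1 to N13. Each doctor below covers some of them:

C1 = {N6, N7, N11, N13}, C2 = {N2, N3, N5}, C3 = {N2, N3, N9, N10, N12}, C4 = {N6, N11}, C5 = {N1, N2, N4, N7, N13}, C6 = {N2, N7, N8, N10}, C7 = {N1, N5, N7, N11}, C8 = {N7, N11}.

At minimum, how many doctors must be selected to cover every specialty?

C3 and C4 and C5 and C6 and C7 together: C3 ∪ C4 ∪ C5 ∪ C6 ∪ C7 = {N1, N2, N3, N4, N5, N6, N7, N8, N9, N10, N11, N12, N13} — every specialty is covered.
No 4 of the 8 doctors cover everything (all 70 combinations miss at least one specialty), so 5 is optimal.

5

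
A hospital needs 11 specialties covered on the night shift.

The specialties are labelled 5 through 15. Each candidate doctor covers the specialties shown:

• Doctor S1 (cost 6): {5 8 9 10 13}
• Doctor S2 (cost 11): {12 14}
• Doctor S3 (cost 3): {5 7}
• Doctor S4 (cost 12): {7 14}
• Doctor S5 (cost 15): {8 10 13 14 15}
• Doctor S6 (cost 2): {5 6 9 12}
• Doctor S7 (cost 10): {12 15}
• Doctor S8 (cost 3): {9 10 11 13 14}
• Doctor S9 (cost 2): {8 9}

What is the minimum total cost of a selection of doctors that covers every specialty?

20

S3, S6, S7, S8, S9 together cover every specialty (S3 ∪ S6 ∪ S7 ∪ S8 ∪ S9 = {5, 6, 7, 8, 9, 10, 11, 12, 13, 14, 15}); total cost 3 + 2 + 10 + 3 + 2 = 20.
No covering selection has total cost below 20.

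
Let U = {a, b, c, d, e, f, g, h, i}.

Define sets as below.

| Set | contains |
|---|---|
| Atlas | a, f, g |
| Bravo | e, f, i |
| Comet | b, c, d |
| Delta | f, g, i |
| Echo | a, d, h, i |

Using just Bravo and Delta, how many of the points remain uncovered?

Union of Bravo, Delta = {e, f, g, i}.
Not covered: a, b, c, d, h — 5 points.

5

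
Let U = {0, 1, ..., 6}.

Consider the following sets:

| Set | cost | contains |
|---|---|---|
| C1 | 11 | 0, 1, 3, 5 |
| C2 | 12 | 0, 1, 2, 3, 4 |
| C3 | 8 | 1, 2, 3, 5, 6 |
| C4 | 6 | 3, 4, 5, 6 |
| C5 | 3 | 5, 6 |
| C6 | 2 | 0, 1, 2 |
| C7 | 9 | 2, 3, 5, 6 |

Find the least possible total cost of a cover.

C4, C6 together cover every element (C4 ∪ C6 = {0, 1, 2, 3, 4, 5, 6}); total cost 6 + 2 = 8.
No covering selection has total cost below 8.

8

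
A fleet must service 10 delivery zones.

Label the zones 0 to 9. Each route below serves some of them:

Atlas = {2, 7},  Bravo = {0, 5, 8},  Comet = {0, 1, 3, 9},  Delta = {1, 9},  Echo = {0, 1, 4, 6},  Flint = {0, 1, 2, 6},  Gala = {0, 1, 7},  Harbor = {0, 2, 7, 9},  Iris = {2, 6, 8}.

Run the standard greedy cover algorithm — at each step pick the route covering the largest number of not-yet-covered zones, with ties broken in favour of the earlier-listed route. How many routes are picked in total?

Greedy: pick Comet (covers 4 new) → pick Iris (covers 3 new) → pick Atlas (covers 1 new) → pick Bravo (covers 1 new) → pick Echo (covers 1 new). Total picks: 5.
(The true minimum cover uses only 4 routes, so greedy is not optimal here.)

5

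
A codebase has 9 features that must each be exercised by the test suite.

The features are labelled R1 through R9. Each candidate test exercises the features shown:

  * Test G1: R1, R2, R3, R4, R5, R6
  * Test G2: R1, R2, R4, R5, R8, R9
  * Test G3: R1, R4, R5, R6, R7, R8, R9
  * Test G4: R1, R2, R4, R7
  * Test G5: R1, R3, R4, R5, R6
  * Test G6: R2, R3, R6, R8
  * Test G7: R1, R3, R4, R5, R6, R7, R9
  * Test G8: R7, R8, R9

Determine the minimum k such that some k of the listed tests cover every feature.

G2 and G7 together: G2 ∪ G7 = {R1, R2, R3, R4, R5, R6, R7, R8, R9} — every feature is covered.
No single test has all 9 features (the largest, G3, has 7), so 2 is optimal.

2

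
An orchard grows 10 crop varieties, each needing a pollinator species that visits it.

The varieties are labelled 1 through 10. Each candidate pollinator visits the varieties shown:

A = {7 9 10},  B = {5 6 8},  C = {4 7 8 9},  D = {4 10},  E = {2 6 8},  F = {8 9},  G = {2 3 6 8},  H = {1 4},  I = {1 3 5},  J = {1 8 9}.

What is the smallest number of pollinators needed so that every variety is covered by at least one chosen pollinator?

4

Take {A, B, G, H}. Their union is {1, 2, 3, 4, 5, 6, 7, 8, 9, 10}, which is all 10 varieties.
No 3 of the 10 pollinators cover everything (all 120 combinations miss at least one variety), so 4 is optimal.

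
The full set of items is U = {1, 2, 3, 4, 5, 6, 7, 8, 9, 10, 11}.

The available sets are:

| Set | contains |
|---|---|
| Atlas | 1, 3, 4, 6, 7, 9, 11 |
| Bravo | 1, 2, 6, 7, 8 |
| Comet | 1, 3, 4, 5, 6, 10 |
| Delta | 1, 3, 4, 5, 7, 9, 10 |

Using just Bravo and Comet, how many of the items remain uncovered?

Union of Bravo, Comet = {1, 2, 3, 4, 5, 6, 7, 8, 10}.
Not covered: 9, 11 — 2 items.

2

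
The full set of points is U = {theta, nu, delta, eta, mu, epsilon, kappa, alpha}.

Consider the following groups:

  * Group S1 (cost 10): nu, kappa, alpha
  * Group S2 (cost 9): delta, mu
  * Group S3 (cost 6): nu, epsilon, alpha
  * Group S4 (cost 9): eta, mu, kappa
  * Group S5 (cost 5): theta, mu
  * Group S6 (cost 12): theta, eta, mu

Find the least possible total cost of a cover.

29

S2, S3, S4, S5 together cover every point (S2 ∪ S3 ∪ S4 ∪ S5 = {theta, nu, delta, eta, mu, epsilon, kappa, alpha}); total cost 9 + 6 + 9 + 5 = 29.
No covering selection has total cost below 29.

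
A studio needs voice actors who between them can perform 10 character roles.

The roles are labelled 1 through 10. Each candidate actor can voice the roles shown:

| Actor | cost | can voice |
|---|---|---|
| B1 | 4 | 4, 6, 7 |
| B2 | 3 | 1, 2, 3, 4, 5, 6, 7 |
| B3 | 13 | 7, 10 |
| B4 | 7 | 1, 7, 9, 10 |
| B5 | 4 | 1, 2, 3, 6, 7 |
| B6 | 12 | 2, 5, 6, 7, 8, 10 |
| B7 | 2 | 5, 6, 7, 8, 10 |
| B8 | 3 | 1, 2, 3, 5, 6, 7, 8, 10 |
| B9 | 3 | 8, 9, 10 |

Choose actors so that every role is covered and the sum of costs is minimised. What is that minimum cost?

6

B2, B9 together cover every role (B2 ∪ B9 = {1, 2, 3, 4, 5, 6, 7, 8, 9, 10}); total cost 3 + 3 = 6.
The greedy pick B8, B2, B9 costs 9; no covering selection beats 6.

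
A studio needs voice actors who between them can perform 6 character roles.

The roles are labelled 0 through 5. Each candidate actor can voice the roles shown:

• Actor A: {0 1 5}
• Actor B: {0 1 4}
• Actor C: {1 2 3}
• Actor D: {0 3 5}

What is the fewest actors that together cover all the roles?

3

Take {A, B, C}. Their union is {0, 1, 2, 3, 4, 5}, which is all 6 roles.
Only C contains 2, so C is forced; the remaining 3 roles need at least 2 more actors (each remaining actor adds at most 2) — so at least 3 actors are needed, and 3 is optimal.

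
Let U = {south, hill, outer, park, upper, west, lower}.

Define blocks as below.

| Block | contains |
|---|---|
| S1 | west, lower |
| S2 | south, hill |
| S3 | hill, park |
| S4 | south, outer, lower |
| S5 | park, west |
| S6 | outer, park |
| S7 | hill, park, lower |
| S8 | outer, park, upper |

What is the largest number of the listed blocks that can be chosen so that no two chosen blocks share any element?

3

S1, S2, S8 are pairwise disjoint (S1={west,lower}; S2={south,hill}; S8={outer,park,upper}).
Every remaining block overlaps one of these, and no 4 of the listed blocks are pairwise disjoint, so 3 is the maximum.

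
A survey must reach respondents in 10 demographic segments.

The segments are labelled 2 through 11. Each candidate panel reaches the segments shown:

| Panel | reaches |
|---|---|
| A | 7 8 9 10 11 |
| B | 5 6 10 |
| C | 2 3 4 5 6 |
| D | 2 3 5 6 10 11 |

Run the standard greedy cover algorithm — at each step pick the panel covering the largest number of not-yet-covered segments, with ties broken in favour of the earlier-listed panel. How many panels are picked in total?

Greedy: pick D (covers 6 new) → pick A (covers 3 new) → pick C (covers 1 new). Total picks: 3.
(The true minimum cover uses only 2 panels, so greedy is not optimal here.)

3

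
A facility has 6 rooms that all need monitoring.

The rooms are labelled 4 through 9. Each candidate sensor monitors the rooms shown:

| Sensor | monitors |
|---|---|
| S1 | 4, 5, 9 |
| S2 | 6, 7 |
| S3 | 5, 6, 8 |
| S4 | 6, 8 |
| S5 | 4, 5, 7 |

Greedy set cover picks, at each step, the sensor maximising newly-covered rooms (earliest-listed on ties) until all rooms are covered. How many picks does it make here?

3

Greedy: pick S1 (covers 3 new) → pick S2 (covers 2 new) → pick S3 (covers 1 new). Total picks: 3.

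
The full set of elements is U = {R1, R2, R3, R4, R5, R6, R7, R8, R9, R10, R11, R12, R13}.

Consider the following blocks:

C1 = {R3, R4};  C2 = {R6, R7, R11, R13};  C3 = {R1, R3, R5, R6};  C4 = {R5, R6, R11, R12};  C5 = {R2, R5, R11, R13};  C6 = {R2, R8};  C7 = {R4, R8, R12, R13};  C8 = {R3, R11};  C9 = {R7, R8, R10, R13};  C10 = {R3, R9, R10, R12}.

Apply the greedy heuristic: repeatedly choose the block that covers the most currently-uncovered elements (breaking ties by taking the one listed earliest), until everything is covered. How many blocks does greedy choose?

Greedy: pick C2 (covers 4 new) → pick C10 (covers 4 new) → pick C3 (covers 2 new) → pick C6 (covers 2 new) → pick C1 (covers 1 new). Total picks: 5.

5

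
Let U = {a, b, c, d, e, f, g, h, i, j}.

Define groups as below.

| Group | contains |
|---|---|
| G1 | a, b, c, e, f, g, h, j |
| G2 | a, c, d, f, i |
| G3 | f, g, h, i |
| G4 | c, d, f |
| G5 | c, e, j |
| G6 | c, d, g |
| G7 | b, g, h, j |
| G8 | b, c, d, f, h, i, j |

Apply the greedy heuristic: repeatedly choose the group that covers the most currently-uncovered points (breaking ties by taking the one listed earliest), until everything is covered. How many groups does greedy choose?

Greedy: pick G1 (covers 8 new) → pick G2 (covers 2 new). Total picks: 2.

2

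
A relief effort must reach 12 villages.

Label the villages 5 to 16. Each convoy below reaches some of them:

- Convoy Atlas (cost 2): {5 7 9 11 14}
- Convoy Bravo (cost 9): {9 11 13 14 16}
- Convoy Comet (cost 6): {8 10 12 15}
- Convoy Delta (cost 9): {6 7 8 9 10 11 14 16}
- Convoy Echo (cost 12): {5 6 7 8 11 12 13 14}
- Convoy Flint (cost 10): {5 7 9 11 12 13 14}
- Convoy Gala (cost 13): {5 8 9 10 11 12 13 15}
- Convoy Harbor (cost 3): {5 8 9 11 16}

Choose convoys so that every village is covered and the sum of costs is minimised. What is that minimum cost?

Comet, Echo, Harbor together cover every village (Comet ∪ Echo ∪ Harbor = {5, 6, 7, 8, 9, 10, 11, 12, 13, 14, 15, 16}); total cost 6 + 12 + 3 = 21.
The greedy pick Atlas, Comet, Harbor, Echo costs 23; no covering selection beats 21.

21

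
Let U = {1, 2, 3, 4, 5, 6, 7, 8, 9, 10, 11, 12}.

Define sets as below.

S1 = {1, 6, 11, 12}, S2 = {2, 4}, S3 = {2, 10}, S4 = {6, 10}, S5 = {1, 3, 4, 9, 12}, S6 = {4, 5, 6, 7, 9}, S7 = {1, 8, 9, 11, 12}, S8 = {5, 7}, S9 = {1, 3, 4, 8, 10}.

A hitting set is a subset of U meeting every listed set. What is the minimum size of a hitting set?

4

The 4 points {4, 7, 10, 11} hit every set.
The sets S2, S4, S7, S8 are pairwise disjoint, so any hitting set needs a separate point for each — at least 4. Hence 4 is optimal.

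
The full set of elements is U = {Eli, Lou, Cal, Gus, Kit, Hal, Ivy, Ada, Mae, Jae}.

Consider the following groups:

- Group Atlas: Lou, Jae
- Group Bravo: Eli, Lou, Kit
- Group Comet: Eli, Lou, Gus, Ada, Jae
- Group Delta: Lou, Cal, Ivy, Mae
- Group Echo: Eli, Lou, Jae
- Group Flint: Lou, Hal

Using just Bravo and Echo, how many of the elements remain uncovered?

6

Union of Bravo, Echo = {Eli, Lou, Kit, Jae}.
Not covered: Cal, Gus, Hal, Ivy, Ada, Mae — 6 elements.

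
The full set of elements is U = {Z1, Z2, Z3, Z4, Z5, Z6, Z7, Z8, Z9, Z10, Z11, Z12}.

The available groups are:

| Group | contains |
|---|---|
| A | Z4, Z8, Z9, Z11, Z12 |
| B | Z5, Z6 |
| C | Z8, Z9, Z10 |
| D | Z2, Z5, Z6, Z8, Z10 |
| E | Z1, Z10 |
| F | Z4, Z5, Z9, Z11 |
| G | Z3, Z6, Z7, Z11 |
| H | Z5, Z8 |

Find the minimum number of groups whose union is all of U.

4

A and D and E and G together: A ∪ D ∪ E ∪ G = {Z1, Z2, Z3, Z4, Z5, Z6, Z7, Z8, Z9, Z10, Z11, Z12} — every element is covered.
No 3 of the 8 groups cover everything (all 56 combinations miss at least one element), so 4 is optimal.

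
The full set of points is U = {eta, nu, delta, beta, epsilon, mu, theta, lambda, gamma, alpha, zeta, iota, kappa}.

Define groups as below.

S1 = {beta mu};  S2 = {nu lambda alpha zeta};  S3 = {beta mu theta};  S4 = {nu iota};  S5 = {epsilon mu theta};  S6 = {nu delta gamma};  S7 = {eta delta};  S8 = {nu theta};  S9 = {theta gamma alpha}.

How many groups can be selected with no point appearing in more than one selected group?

S1, S4, S7, S9 are pairwise disjoint (S1={beta,mu}; S4={nu,iota}; S7={eta,delta}; S9={theta,gamma,alpha}).
Every remaining group overlaps one of these, and no 5 of the listed groups are pairwise disjoint, so 4 is the maximum.

4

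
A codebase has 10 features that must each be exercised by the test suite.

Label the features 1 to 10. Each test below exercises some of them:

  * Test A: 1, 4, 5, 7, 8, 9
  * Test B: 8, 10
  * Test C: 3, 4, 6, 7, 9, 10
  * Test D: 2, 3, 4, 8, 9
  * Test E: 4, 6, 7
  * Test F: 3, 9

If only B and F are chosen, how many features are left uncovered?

6

Union of B, F = {3, 8, 9, 10}.
Not covered: 1, 2, 4, 5, 6, 7 — 6 features.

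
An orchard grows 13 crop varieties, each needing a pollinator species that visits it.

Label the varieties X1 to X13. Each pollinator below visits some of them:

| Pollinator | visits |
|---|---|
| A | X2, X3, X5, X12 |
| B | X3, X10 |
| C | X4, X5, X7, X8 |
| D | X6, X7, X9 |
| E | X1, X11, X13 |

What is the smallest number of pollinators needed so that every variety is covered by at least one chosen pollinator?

5

A and B and C and D and E together: A ∪ B ∪ C ∪ D ∪ E = {X1, X2, X3, X4, X5, X6, X7, X8, X9, X10, X11, X12, X13} — every variety is covered.
No 4 of the 5 pollinators cover everything (all 5 combinations miss at least one variety), so 5 is optimal.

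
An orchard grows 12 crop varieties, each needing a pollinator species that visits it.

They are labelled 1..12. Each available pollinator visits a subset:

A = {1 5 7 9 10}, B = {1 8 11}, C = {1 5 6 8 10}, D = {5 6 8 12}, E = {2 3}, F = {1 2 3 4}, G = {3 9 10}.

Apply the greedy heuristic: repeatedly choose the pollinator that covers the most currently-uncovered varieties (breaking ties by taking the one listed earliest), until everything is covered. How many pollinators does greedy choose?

Greedy: pick A (covers 5 new) → pick D (covers 3 new) → pick F (covers 3 new) → pick B (covers 1 new). Total picks: 4.

4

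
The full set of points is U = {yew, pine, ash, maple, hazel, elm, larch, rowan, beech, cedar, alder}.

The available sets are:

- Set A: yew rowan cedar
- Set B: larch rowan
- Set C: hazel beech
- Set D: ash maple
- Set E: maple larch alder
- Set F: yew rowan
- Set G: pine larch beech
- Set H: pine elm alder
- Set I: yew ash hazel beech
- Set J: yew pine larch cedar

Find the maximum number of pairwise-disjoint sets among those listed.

4

A, C, D, H are pairwise disjoint (A={yew,rowan,cedar}; C={hazel,beech}; D={ash,maple}; H={pine,elm,alder}).
Every remaining set overlaps one of these, and no 5 of the listed sets are pairwise disjoint, so 4 is the maximum.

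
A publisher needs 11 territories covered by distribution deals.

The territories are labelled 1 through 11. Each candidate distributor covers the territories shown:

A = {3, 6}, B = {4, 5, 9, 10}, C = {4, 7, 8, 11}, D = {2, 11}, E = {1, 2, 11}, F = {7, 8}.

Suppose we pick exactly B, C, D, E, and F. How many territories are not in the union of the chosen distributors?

2

Union of B, C, D, E, F = {1, 2, 4, 5, 7, 8, 9, 10, 11}.
Not covered: 3, 6 — 2 territories.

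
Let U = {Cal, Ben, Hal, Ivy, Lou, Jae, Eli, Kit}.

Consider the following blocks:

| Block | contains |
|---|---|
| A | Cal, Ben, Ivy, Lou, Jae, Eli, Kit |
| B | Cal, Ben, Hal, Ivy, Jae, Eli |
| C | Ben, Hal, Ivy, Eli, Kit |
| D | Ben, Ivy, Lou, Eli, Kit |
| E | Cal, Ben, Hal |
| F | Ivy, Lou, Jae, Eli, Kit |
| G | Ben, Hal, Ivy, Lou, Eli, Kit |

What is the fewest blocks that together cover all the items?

Take {B, F}. Their union is {Cal, Ben, Hal, Ivy, Lou, Jae, Eli, Kit}, which is all 8 items.
No single block has all 8 items (the largest, A, has 7), so 2 is optimal.

2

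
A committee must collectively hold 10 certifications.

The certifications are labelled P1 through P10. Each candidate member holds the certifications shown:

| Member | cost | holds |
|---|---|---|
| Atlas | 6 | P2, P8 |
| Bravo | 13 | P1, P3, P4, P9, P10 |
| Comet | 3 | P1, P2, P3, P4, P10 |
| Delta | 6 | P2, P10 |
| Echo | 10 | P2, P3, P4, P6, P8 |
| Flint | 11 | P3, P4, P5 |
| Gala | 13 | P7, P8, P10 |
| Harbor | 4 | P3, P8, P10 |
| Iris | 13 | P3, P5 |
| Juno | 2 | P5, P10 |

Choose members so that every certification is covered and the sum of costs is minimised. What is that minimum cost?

38

Bravo, Echo, Gala, Juno together cover every certification (Bravo ∪ Echo ∪ Gala ∪ Juno = {P1, P2, P3, P4, P5, P6, P7, P8, P9, P10}); total cost 13 + 10 + 13 + 2 = 38.
The greedy pick Comet, Juno, Harbor, Echo, Bravo, Gala costs 45; no covering selection beats 38.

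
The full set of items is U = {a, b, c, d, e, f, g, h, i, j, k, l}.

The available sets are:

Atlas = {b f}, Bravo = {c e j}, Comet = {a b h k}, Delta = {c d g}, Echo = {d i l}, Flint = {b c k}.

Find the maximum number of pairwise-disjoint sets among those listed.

Atlas, Bravo, Echo are pairwise disjoint (Atlas={b,f}; Bravo={c,e,j}; Echo={d,i,l}).
Every remaining set overlaps one of these, and no 4 of the listed sets are pairwise disjoint, so 3 is the maximum.

3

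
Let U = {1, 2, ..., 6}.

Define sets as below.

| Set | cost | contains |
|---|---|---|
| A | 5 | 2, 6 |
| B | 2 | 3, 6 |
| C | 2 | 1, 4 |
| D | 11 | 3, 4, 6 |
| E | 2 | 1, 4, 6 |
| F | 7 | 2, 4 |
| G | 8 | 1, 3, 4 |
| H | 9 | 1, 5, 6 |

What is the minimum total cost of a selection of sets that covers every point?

18

A, B, C, H together cover every point (A ∪ B ∪ C ∪ H = {1, 2, 3, 4, 5, 6}); total cost 5 + 2 + 2 + 9 = 18.
No covering selection has total cost below 18.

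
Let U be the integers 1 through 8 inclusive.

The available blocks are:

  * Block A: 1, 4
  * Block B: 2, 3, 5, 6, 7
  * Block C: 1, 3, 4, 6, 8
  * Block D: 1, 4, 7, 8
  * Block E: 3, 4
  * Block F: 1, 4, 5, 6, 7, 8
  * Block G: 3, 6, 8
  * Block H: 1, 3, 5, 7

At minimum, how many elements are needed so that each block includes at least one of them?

Take T = {1, 3}. Each listed block contains at least one of these, so T is a hitting set of size 2.
The blocks A, B are pairwise disjoint, so any hitting set needs a separate element for each — at least 2. Hence 2 is optimal.

2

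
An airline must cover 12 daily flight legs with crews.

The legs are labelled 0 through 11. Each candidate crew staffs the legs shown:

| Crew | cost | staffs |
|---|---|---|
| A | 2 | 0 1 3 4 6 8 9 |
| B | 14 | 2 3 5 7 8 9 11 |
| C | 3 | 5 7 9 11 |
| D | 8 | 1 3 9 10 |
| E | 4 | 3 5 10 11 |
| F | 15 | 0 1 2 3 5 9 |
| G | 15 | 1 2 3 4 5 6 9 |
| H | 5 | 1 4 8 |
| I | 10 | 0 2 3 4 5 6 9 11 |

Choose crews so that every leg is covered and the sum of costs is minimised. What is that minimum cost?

A, C, E, I together cover every leg (A ∪ C ∪ E ∪ I = {0, 1, 2, 3, 4, 5, 6, 7, 8, 9, 10, 11}); total cost 2 + 3 + 4 + 10 = 19.
No covering selection has total cost below 19.

19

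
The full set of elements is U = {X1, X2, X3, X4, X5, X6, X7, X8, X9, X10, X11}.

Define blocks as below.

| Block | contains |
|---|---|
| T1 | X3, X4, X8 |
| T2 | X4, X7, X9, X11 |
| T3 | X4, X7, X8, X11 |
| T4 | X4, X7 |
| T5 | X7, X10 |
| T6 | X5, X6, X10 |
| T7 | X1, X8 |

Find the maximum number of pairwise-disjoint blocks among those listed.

T4, T6, T7 are pairwise disjoint (T4={X4,X7}; T6={X5,X6,X10}; T7={X1,X8}).
Every remaining block overlaps one of these, and no 4 of the listed blocks are pairwise disjoint, so 3 is the maximum.

3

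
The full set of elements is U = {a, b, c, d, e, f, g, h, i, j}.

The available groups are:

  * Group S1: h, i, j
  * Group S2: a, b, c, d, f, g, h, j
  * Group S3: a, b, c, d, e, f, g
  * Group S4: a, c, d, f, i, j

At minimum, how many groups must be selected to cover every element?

2

Take {S1, S3}. Their union is {a, b, c, d, e, f, g, h, i, j}, which is all 10 elements.
No single group has all 10 elements (the largest, S2, has 8), so 2 is optimal.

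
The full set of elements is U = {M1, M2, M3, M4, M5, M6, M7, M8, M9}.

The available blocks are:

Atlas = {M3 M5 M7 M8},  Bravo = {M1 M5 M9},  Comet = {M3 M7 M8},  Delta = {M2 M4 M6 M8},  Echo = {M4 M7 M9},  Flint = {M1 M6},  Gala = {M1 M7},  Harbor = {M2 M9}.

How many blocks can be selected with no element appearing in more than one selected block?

3

Comet, Flint, Harbor are pairwise disjoint (Comet={M3,M7,M8}; Flint={M1,M6}; Harbor={M2,M9}).
Every remaining block overlaps one of these, and no 4 of the listed blocks are pairwise disjoint, so 3 is the maximum.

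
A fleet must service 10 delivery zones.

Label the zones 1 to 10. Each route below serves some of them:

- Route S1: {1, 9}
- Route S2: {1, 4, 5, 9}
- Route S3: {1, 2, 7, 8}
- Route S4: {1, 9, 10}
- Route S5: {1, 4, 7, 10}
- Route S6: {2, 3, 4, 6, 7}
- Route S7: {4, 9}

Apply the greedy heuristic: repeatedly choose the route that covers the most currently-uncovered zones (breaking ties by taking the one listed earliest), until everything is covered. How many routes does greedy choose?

4

Greedy: pick S6 (covers 5 new) → pick S2 (covers 3 new) → pick S3 (covers 1 new) → pick S4 (covers 1 new). Total picks: 4.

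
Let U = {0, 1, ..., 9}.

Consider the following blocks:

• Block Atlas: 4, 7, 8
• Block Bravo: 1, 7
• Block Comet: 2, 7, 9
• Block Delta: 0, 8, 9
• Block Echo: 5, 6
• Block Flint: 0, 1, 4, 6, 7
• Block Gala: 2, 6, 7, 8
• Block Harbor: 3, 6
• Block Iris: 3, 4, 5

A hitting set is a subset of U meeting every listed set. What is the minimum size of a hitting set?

The 4 items {3, 6, 7, 8} hit every block.
No choice of 3 items meets every block, so 4 is the minimum.

4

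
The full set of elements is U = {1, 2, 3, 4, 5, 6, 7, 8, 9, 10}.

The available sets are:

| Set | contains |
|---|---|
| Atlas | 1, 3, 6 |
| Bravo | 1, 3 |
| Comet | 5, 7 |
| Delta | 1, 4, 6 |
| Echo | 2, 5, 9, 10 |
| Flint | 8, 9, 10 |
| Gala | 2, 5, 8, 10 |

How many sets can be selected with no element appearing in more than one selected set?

Comet, Delta, Flint are pairwise disjoint (Comet={5,7}; Delta={1,4,6}; Flint={8,9,10}).
Every remaining set overlaps one of these, and no 4 of the listed sets are pairwise disjoint, so 3 is the maximum.

3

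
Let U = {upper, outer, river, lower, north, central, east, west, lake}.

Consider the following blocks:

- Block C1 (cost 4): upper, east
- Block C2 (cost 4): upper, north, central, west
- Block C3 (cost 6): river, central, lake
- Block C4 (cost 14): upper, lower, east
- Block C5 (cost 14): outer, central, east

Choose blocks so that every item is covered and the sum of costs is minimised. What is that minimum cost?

38

C2, C3, C4, C5 together cover every item (C2 ∪ C3 ∪ C4 ∪ C5 = {upper, outer, river, lower, north, central, east, west, lake}); total cost 4 + 6 + 14 + 14 = 38.
The greedy pick C2, C3, C1, C4, C5 costs 42; no covering selection beats 38.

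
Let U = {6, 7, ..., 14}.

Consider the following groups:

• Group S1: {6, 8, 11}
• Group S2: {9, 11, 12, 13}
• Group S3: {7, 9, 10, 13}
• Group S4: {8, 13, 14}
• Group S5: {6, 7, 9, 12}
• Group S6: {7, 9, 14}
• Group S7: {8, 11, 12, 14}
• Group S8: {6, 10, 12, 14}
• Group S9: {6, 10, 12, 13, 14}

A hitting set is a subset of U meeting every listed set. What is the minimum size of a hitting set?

3

The 3 points {6, 13, 14} hit every group.
No choice of 2 points meets every group, so 3 is the minimum.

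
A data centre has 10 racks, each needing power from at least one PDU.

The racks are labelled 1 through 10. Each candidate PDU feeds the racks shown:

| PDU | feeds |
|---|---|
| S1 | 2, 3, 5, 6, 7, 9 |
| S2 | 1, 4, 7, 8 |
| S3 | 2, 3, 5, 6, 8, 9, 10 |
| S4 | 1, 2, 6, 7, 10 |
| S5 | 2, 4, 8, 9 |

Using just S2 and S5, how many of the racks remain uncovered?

4

Union of S2, S5 = {1, 2, 4, 7, 8, 9}.
Not covered: 3, 5, 6, 10 — 4 racks.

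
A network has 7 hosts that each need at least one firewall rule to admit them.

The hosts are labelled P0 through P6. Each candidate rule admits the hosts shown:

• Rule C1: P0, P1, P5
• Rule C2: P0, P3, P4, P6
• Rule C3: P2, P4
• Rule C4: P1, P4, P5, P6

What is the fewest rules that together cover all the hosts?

C1 and C2 and C3 together: C1 ∪ C2 ∪ C3 = {P0, P1, P2, P3, P4, P5, P6} — every host is covered.
Only C3 contains P2, so C3 is forced; the remaining 5 hosts need at least 2 more rules (each remaining rule adds at most 3) — so at least 3 rules are needed, and 3 is optimal.

3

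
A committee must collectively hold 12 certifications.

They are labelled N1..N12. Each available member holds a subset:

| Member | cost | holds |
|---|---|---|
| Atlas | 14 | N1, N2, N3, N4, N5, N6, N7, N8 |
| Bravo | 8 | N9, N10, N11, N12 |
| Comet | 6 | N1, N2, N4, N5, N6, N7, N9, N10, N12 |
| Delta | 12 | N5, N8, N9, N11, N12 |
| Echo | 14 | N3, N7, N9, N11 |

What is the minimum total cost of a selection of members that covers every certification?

Atlas, Bravo together cover every certification (Atlas ∪ Bravo = {N1, N2, N3, N4, N5, N6, N7, N8, N9, N10, N11, N12}); total cost 14 + 8 = 22.
The greedy pick Comet, Delta, Atlas costs 32; no covering selection beats 22.

22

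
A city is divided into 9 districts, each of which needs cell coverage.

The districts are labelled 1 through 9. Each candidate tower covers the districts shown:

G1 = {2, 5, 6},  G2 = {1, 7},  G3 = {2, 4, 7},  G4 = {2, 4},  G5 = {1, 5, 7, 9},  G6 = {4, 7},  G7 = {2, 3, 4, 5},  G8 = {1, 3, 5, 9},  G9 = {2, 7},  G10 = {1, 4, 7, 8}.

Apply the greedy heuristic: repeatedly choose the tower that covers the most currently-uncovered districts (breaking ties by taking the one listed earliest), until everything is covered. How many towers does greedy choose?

Greedy: pick G5 (covers 4 new) → pick G7 (covers 3 new) → pick G1 (covers 1 new) → pick G10 (covers 1 new). Total picks: 4.
(The true minimum cover uses only 3 towers, so greedy is not optimal here.)

4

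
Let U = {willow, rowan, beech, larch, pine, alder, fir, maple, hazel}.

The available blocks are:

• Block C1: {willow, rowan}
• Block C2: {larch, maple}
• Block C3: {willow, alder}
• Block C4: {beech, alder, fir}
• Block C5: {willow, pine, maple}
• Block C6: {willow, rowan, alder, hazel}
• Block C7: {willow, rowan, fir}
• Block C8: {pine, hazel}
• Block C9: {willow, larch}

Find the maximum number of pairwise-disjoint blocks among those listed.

C1, C2, C4, C8 are pairwise disjoint (C1={willow,rowan}; C2={larch,maple}; C4={beech,alder,fir}; C8={pine,hazel}).
Every remaining block overlaps one of these, and no 5 of the listed blocks are pairwise disjoint, so 4 is the maximum.

4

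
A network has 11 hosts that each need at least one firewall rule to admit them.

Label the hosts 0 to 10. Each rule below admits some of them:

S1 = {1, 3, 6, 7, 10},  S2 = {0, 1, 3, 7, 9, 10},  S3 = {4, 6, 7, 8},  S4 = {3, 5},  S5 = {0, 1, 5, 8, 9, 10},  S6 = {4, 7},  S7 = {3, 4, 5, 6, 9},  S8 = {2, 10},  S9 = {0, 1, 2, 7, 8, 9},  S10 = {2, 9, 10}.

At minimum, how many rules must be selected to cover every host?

Take {S2, S7, S9}. Their union is {0, 1, 2, 3, 4, 5, 6, 7, 8, 9, 10}, which is all 11 hosts.
No 2 of the 10 rules cover everything (all 45 combinations miss at least one host), so 3 is optimal.

3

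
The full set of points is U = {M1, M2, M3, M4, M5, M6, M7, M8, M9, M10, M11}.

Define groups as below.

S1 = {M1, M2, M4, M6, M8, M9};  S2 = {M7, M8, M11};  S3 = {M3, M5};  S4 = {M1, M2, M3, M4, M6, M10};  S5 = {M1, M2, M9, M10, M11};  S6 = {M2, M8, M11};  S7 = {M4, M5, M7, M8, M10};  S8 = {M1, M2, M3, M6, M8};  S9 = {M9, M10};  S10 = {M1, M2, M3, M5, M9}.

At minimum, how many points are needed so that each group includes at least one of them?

H = {M5, M8, M10} meets every group (each contains at least one member of H), and |H| = 3.
The groups S3, S6, S9 are pairwise disjoint, so any hitting set needs a separate point for each — at least 3. Hence 3 is optimal.

3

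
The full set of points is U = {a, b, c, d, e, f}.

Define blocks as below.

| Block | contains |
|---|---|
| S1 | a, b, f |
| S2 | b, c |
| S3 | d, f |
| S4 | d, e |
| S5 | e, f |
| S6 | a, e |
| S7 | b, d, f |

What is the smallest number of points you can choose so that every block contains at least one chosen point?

3

H = {b, e, f} meets every block (each contains at least one member of H), and |H| = 3.
The blocks S2, S3, S6 are pairwise disjoint, so any hitting set needs a separate point for each — at least 3. Hence 3 is optimal.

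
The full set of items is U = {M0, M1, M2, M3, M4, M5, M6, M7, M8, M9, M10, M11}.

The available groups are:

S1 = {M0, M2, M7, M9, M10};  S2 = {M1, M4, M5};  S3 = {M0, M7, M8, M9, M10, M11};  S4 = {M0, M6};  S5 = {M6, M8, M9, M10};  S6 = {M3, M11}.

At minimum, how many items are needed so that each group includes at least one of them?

The 4 items {M0, M1, M3, M6} hit every group.
No choice of 3 items meets every group, so 4 is the minimum.

4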